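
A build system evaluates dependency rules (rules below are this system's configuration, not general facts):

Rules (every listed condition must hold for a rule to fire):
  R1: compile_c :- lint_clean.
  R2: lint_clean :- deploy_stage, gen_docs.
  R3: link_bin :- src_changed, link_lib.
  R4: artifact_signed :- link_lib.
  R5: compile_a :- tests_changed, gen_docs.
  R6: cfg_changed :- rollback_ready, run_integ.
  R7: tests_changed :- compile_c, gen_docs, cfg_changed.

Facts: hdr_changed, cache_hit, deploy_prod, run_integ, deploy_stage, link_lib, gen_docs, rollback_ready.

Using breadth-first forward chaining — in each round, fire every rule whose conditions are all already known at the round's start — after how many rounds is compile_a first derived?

Round 1 fires R2, R4, R6, giving lint_clean, artifact_signed, cfg_changed.
Round 2 fires R1, giving compile_c.
Round 3 fires R7, giving tests_changed.
Round 4 fires R5, giving compile_a.
compile_a first appears in round 4.

4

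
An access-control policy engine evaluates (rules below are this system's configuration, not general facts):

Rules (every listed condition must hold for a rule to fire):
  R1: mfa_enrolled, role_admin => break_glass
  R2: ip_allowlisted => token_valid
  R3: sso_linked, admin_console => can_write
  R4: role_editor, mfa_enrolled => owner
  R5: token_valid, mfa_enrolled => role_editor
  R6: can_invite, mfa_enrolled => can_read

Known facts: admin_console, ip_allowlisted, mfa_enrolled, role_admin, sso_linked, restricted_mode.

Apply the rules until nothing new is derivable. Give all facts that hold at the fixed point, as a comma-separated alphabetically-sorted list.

admin_console, break_glass, can_write, ip_allowlisted, mfa_enrolled, owner, restricted_mode, role_admin, role_editor, sso_linked, token_valid

[1] R1 [mfa_enrolled, role_admin => break_glass]; R2 [ip_allowlisted => token_valid]; R3 [sso_linked, admin_console => can_write]. ⇒ new: break_glass, token_valid, can_write.
[2] R5 [token_valid, mfa_enrolled => role_editor]. ⇒ new: role_editor.
[3] R4 [role_editor, mfa_enrolled => owner]. ⇒ new: owner.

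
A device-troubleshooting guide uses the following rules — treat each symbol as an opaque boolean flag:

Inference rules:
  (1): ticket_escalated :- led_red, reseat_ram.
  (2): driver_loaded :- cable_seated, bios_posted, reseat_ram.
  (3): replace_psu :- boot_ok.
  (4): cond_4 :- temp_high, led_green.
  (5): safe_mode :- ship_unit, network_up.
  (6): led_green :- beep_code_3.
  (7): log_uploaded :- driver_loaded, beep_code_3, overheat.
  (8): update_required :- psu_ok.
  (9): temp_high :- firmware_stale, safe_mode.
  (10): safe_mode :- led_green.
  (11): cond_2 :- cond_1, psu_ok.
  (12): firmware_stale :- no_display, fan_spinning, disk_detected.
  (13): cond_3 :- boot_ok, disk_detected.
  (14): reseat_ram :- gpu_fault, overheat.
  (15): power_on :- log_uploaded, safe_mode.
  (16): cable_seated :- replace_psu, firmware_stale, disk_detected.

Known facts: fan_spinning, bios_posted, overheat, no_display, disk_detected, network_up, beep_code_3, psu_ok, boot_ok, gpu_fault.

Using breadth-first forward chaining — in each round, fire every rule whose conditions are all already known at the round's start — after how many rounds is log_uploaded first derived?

Round 1: (3) [replace_psu :- boot_ok.]; (6) [led_green :- beep_code_3.]; (8) [update_required :- psu_ok.]; (12) [firmware_stale :- no_display, fan_spinning, disk_detected.]; (13) [cond_3 :- boot_ok, disk_detected.]; (14) [reseat_ram :- gpu_fault, overheat.]. New: replace_psu, led_green, update_required, firmware_stale, cond_3, reseat_ram.
Round 2: (10) [safe_mode :- led_green.]; (16) [cable_seated :- replace_psu, firmware_stale, disk_detected.]. New: safe_mode, cable_seated.
Round 3: (2) [driver_loaded :- cable_seated, bios_posted, reseat_ram.]; (9) [temp_high :- firmware_stale, safe_mode.]. New: driver_loaded, temp_high.
Round 4: (4) [cond_4 :- temp_high, led_green.]; (7) [log_uploaded :- driver_loaded, beep_code_3, overheat.]. New: cond_4, log_uploaded.
log_uploaded first appears in round 4.

4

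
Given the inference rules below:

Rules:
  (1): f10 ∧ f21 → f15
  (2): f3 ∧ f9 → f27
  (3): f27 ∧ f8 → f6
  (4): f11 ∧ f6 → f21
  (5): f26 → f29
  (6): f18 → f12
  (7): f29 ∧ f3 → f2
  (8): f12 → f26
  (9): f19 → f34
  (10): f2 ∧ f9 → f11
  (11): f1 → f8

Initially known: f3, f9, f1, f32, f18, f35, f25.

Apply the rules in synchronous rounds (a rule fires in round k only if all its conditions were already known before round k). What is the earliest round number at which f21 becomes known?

Round 1: (2) [f3 ∧ f9 → f27]; (6) [f18 → f12]; (11) [f1 → f8]. New: f27, f12, f8.
Round 2: (3) [f27 ∧ f8 → f6]; (8) [f12 → f26]. New: f6, f26.
Round 3: (5) [f26 → f29]. New: f29.
Round 4: (7) [f29 ∧ f3 → f2]. New: f2.
Round 5: (10) [f2 ∧ f9 → f11]. New: f11.
Round 6: (4) [f11 ∧ f6 → f21]. New: f21.
f21 first appears in round 6.

6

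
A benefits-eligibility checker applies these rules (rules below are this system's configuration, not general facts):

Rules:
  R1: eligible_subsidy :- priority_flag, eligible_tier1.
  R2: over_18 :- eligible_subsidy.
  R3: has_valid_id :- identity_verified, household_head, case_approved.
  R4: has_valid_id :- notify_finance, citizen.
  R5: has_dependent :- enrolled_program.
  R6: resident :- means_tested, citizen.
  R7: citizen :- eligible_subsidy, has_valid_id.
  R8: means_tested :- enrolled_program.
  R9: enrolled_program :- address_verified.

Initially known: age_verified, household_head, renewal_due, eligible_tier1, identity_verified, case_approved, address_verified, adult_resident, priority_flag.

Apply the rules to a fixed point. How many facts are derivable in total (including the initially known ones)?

Round 1 — R1, R3, R9, derive eligible_subsidy, has_valid_id, enrolled_program.
Round 2 — R2, R5, R7, R8, derive over_18, has_dependent, citizen, means_tested.
Round 3 — R6, derive resident.
Closure: {address_verified, adult_resident, age_verified, case_approved, citizen, eligible_subsidy, eligible_tier1, enrolled_program, has_dependent, has_valid_id, household_head, identity_verified, means_tested, over_18, priority_flag, renewal_due, resident} — 17 facts.

17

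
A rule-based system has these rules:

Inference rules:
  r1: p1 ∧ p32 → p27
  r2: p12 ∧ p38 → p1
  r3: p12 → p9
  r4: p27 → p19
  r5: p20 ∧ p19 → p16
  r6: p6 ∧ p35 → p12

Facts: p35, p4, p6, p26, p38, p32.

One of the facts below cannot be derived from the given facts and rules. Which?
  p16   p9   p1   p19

Round 1: r6 [p6 ∧ p35 → p12]. Adds p12.
Round 2: r2 [p12 ∧ p38 → p1]; r3 [p12 → p9]. Adds p1, p9.
Round 3: r1 [p1 ∧ p32 → p27]. Adds p27.
Round 4: r4 [p27 → p19]. Adds p19.
Derived: p19 (round 4), p9 (round 2), p1 (round 2). p16 never appears in any round.

p16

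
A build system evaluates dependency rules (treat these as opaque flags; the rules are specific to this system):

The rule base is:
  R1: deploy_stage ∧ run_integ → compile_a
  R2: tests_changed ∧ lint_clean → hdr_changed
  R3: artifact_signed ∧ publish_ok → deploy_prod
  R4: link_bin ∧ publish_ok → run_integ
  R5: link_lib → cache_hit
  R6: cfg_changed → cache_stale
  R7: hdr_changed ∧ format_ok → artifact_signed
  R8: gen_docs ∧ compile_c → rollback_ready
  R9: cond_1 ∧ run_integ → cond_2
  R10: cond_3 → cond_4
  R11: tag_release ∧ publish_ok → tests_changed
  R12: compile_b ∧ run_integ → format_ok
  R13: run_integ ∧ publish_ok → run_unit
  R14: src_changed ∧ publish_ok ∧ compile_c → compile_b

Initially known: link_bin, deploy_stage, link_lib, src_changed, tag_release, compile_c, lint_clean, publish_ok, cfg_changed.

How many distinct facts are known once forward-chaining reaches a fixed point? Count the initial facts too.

20

Round 1: R4 [link_bin ∧ publish_ok → run_integ]; R5 [link_lib → cache_hit]; R6 [cfg_changed → cache_stale]; R11 [tag_release ∧ publish_ok → tests_changed]; R14 [src_changed ∧ publish_ok ∧ compile_c → compile_b]. New: run_integ, cache_hit, cache_stale, tests_changed, compile_b.
Round 2: R1 [deploy_stage ∧ run_integ → compile_a]; R2 [tests_changed ∧ lint_clean → hdr_changed]; R12 [compile_b ∧ run_integ → format_ok]; R13 [run_integ ∧ publish_ok → run_unit]. New: compile_a, hdr_changed, format_ok, run_unit.
Round 3: R7 [hdr_changed ∧ format_ok → artifact_signed]. New: artifact_signed.
Round 4: R3 [artifact_signed ∧ publish_ok → deploy_prod]. New: deploy_prod.
Closure: {artifact_signed, cache_hit, cache_stale, cfg_changed, compile_a, compile_b, compile_c, deploy_prod, deploy_stage, format_ok, hdr_changed, link_bin, link_lib, lint_clean, publish_ok, run_integ, run_unit, src_changed, tag_release, tests_changed} — 20 facts.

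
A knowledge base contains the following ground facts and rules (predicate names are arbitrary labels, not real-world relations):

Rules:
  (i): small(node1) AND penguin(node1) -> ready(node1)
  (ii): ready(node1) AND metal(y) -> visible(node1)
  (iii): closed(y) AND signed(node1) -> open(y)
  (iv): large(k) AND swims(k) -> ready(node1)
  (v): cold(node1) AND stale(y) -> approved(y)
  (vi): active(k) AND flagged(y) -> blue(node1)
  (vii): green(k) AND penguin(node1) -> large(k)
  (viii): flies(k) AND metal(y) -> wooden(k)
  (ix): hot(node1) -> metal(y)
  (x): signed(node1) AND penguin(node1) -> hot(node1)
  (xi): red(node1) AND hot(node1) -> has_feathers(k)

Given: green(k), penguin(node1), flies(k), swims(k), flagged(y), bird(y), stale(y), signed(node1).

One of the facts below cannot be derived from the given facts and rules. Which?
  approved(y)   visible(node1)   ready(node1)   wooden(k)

Round 1 fires (vii), (x), giving large(k), hot(node1).
Round 2 fires (iv), (ix), giving ready(node1), metal(y).
Round 3 fires (ii), (viii), giving visible(node1), wooden(k).
Derived: wooden(k) (round 3), ready(node1) (round 2), visible(node1) (round 3). approved(y) never appears in any round.

approved(y)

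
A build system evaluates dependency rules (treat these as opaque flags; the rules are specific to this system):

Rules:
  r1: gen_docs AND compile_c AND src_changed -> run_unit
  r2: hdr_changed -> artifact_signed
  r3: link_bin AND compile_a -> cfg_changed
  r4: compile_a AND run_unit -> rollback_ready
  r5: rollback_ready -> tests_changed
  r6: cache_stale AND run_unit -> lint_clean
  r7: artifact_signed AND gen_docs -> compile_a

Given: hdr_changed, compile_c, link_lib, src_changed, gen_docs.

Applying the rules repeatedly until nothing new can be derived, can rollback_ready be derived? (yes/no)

Round 1 — r1, r2, derive run_unit, artifact_signed.
Round 2 — r7, derive compile_a.
Round 3 — r4, derive rollback_ready.
Round 4 — r5, derive tests_changed.
rollback_ready appears in round 3, so it is derivable.

yes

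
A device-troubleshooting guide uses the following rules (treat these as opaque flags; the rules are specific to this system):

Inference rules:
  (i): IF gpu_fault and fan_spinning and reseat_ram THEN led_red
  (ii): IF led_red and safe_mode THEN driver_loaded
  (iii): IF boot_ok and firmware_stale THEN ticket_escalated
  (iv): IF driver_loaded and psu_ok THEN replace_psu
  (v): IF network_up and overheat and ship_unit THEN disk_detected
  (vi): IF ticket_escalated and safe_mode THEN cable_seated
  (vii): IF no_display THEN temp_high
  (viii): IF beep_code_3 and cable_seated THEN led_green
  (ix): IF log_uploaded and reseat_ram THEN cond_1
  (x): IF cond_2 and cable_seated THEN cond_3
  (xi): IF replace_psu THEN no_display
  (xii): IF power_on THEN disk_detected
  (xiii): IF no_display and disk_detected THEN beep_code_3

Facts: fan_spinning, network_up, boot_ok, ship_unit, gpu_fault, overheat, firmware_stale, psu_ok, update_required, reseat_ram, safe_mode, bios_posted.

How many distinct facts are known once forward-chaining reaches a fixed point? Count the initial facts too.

Round 1: (i) [IF gpu_fault and fan_spinning and reseat_ram THEN led_red]; (iii) [IF boot_ok and firmware_stale THEN ticket_escalated]; (v) [IF network_up and overheat and ship_unit THEN disk_detected]. Adds led_red, ticket_escalated, disk_detected.
Round 2: (ii) [IF led_red and safe_mode THEN driver_loaded]; (vi) [IF ticket_escalated and safe_mode THEN cable_seated]. Adds driver_loaded, cable_seated.
Round 3: (iv) [IF driver_loaded and psu_ok THEN replace_psu]. Adds replace_psu.
Round 4: (xi) [IF replace_psu THEN no_display]. Adds no_display.
Round 5: (vii) [IF no_display THEN temp_high]; (xiii) [IF no_display and disk_detected THEN beep_code_3]. Adds temp_high, beep_code_3.
Round 6: (viii) [IF beep_code_3 and cable_seated THEN led_green]. Adds led_green.
Closure: {beep_code_3, bios_posted, boot_ok, cable_seated, disk_detected, driver_loaded, fan_spinning, firmware_stale, gpu_fault, led_green, led_red, network_up, no_display, overheat, psu_ok, replace_psu, reseat_ram, safe_mode, ship_unit, temp_high, ticket_escalated, update_required} — 22 facts.

22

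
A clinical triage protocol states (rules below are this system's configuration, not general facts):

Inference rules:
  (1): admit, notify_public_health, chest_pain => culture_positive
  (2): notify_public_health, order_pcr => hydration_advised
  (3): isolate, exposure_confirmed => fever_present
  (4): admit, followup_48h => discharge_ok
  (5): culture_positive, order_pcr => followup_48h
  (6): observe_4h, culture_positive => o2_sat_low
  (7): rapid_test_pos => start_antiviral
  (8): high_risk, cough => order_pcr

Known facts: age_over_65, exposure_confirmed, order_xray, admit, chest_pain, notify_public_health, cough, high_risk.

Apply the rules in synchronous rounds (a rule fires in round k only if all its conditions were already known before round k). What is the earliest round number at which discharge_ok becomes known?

Round 1: (1) [admit, notify_public_health, chest_pain => culture_positive]; (8) [high_risk, cough => order_pcr]. New: culture_positive, order_pcr.
Round 2: (2) [notify_public_health, order_pcr => hydration_advised]; (5) [culture_positive, order_pcr => followup_48h]. New: hydration_advised, followup_48h.
Round 3: (4) [admit, followup_48h => discharge_ok]. New: discharge_ok.
discharge_ok first appears in round 3.

3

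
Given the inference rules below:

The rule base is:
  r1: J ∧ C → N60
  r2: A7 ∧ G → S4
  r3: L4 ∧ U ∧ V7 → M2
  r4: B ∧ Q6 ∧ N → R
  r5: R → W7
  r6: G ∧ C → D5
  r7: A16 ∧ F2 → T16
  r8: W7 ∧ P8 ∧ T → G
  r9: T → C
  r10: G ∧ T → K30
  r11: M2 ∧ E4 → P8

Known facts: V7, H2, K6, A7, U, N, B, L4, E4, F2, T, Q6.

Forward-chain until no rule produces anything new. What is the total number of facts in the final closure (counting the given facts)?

21

[1] r3 [L4 ∧ U ∧ V7 → M2]; r4 [B ∧ Q6 ∧ N → R]; r9 [T → C]. ⇒ new: M2, R, C.
[2] r5 [R → W7]; r11 [M2 ∧ E4 → P8]. ⇒ new: W7, P8.
[3] r8 [W7 ∧ P8 ∧ T → G]. ⇒ new: G.
[4] r2 [A7 ∧ G → S4]; r6 [G ∧ C → D5]; r10 [G ∧ T → K30]. ⇒ new: S4, D5, K30.
Closure: {A7, B, C, D5, E4, F2, G, H2, K30, K6, L4, M2, N, P8, Q6, R, S4, T, U, V7, W7} — 21 facts.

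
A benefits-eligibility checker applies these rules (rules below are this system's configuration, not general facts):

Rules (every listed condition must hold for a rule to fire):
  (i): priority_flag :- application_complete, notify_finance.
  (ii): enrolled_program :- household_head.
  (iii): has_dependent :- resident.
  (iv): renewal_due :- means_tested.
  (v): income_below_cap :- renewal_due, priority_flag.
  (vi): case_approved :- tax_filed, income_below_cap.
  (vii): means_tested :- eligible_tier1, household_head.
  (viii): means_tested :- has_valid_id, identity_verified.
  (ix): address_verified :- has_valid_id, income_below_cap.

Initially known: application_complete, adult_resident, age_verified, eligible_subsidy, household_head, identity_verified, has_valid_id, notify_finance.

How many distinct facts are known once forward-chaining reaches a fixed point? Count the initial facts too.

14

Round 1: (i) [priority_flag :- application_complete, notify_finance.]; (ii) [enrolled_program :- household_head.]; (viii) [means_tested :- has_valid_id, identity_verified.]. Adds priority_flag, enrolled_program, means_tested.
Round 2: (iv) [renewal_due :- means_tested.]. Adds renewal_due.
Round 3: (v) [income_below_cap :- renewal_due, priority_flag.]. Adds income_below_cap.
Round 4: (ix) [address_verified :- has_valid_id, income_below_cap.]. Adds address_verified.
Closure: {address_verified, adult_resident, age_verified, application_complete, eligible_subsidy, enrolled_program, has_valid_id, household_head, identity_verified, income_below_cap, means_tested, notify_finance, priority_flag, renewal_due} — 14 facts.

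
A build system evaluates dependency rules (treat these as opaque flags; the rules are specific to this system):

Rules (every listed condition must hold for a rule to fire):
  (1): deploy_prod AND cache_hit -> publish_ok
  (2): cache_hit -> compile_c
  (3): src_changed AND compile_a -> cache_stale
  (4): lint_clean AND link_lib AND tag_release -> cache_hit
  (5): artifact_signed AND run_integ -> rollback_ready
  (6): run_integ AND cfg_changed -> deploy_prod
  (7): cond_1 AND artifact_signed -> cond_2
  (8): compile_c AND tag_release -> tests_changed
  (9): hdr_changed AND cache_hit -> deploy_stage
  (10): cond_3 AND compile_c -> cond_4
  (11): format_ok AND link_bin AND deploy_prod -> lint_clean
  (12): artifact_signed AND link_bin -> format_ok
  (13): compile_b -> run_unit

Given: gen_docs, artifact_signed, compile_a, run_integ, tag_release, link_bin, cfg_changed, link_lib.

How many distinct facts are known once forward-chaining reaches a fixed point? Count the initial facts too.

16

Round 1: (5) [artifact_signed AND run_integ -> rollback_ready]; (6) [run_integ AND cfg_changed -> deploy_prod]; (12) [artifact_signed AND link_bin -> format_ok]. New: rollback_ready, deploy_prod, format_ok.
Round 2: (11) [format_ok AND link_bin AND deploy_prod -> lint_clean]. New: lint_clean.
Round 3: (4) [lint_clean AND link_lib AND tag_release -> cache_hit]. New: cache_hit.
Round 4: (1) [deploy_prod AND cache_hit -> publish_ok]; (2) [cache_hit -> compile_c]. New: publish_ok, compile_c.
Round 5: (8) [compile_c AND tag_release -> tests_changed]. New: tests_changed.
Closure: {artifact_signed, cache_hit, cfg_changed, compile_a, compile_c, deploy_prod, format_ok, gen_docs, link_bin, link_lib, lint_clean, publish_ok, rollback_ready, run_integ, tag_release, tests_changed} — 16 facts.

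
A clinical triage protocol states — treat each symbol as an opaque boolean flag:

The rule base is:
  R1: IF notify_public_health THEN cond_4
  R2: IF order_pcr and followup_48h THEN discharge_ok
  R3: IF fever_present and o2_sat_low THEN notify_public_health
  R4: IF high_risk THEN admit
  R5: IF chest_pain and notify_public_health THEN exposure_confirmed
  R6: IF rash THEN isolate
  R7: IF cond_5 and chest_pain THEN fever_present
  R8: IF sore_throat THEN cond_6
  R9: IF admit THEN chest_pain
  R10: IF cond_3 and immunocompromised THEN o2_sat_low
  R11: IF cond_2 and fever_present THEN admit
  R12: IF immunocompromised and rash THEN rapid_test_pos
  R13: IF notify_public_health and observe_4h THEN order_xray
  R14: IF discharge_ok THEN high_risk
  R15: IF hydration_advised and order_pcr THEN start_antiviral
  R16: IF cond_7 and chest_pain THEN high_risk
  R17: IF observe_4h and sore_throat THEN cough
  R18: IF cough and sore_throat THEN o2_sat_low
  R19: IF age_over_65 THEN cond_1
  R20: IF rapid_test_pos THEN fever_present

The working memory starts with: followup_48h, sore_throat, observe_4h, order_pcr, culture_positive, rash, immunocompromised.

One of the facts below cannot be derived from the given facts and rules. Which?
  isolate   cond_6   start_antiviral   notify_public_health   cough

Round 1 fires R2, R6, R8, R12, R17, giving discharge_ok, isolate, cond_6, rapid_test_pos, cough.
Round 2 fires R14, R18, R20, giving high_risk, o2_sat_low, fever_present.
Round 3 fires R3, R4, giving notify_public_health, admit.
Round 4 fires R1, R9, R13, giving cond_4, chest_pain, order_xray.
Round 5 fires R5, giving exposure_confirmed.
Derived: cond_6 (round 1), isolate (round 1), cough (round 1), notify_public_health (round 3). start_antiviral never appears in any round.

start_antiviral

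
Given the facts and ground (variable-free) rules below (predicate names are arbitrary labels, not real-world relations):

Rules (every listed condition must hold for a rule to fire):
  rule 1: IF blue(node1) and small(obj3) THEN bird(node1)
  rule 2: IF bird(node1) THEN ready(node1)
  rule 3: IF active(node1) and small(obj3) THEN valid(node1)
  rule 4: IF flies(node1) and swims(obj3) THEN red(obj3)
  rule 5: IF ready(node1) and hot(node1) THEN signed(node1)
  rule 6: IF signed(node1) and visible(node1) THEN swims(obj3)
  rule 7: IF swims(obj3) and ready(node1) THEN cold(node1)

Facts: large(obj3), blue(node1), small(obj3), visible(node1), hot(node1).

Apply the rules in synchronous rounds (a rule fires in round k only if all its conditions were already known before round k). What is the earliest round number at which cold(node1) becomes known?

Round 1 — rule 1, derive bird(node1).
Round 2 — rule 2, derive ready(node1).
Round 3 — rule 5, derive signed(node1).
Round 4 — rule 6, derive swims(obj3).
Round 5 — rule 7, derive cold(node1).
cold(node1) first appears in round 5.

5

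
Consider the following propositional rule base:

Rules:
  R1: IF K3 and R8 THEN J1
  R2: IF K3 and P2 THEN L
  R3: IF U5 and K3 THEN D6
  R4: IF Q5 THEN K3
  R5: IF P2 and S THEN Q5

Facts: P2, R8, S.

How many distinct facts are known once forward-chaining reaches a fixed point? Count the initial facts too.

7

Round 1: R5 [IF P2 and S THEN Q5]. New: Q5.
Round 2: R4 [IF Q5 THEN K3]. New: K3.
Round 3: R1 [IF K3 and R8 THEN J1]; R2 [IF K3 and P2 THEN L]. New: J1, L.
Closure: {J1, K3, L, P2, Q5, R8, S} — 7 facts.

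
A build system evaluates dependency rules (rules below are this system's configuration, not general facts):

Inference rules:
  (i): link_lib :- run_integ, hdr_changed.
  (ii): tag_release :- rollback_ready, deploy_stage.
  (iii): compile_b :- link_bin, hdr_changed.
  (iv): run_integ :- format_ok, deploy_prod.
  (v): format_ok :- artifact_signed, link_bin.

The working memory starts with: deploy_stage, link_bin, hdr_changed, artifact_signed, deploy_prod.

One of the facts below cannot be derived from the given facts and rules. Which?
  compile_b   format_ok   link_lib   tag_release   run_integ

tag_release

Round 1 fires (iii), (v), giving compile_b, format_ok.
Round 2 fires (iv), giving run_integ.
Round 3 fires (i), giving link_lib.
Derived: link_lib (round 3), format_ok (round 1), run_integ (round 2), compile_b (round 1). tag_release never appears in any round.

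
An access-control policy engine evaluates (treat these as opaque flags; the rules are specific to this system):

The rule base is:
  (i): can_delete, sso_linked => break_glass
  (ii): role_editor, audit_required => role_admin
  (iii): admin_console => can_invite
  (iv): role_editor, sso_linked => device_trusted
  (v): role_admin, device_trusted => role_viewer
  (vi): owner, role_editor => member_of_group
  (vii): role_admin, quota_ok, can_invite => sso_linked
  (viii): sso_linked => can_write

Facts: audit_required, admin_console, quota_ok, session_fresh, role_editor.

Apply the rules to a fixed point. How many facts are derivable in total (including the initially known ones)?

11

Round 1: (ii) [role_editor, audit_required => role_admin]; (iii) [admin_console => can_invite]. Adds role_admin, can_invite.
Round 2: (vii) [role_admin, quota_ok, can_invite => sso_linked]. Adds sso_linked.
Round 3: (iv) [role_editor, sso_linked => device_trusted]; (viii) [sso_linked => can_write]. Adds device_trusted, can_write.
Round 4: (v) [role_admin, device_trusted => role_viewer]. Adds role_viewer.
Closure: {admin_console, audit_required, can_invite, can_write, device_trusted, quota_ok, role_admin, role_editor, role_viewer, session_fresh, sso_linked} — 11 facts.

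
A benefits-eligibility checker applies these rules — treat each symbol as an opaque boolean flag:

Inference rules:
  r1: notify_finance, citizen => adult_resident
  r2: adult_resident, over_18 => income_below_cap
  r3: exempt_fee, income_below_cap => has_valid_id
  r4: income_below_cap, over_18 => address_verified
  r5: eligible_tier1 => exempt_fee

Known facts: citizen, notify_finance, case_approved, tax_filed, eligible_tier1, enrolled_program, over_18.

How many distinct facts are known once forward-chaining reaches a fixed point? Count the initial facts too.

Round 1: r1 [notify_finance, citizen => adult_resident]; r5 [eligible_tier1 => exempt_fee]. Adds adult_resident, exempt_fee.
Round 2: r2 [adult_resident, over_18 => income_below_cap]. Adds income_below_cap.
Round 3: r3 [exempt_fee, income_below_cap => has_valid_id]; r4 [income_below_cap, over_18 => address_verified]. Adds has_valid_id, address_verified.
Closure: {address_verified, adult_resident, case_approved, citizen, eligible_tier1, enrolled_program, exempt_fee, has_valid_id, income_below_cap, notify_finance, over_18, tax_filed} — 12 facts.

12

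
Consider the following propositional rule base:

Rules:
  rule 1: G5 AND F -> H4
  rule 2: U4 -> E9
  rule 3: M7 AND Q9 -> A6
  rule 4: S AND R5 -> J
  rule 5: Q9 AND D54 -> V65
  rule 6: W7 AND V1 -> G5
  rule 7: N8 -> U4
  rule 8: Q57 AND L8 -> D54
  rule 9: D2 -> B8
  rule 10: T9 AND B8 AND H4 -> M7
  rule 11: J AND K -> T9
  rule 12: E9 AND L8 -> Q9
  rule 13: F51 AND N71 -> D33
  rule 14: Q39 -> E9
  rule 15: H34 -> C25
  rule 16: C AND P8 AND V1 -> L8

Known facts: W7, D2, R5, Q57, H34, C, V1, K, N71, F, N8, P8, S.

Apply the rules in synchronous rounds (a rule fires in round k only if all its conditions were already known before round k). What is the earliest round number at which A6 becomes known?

4

Round 1: rule 4 [S AND R5 -> J]; rule 6 [W7 AND V1 -> G5]; rule 7 [N8 -> U4]; rule 9 [D2 -> B8]; rule 15 [H34 -> C25]; rule 16 [C AND P8 AND V1 -> L8]. New: J, G5, U4, B8, C25, L8.
Round 2: rule 1 [G5 AND F -> H4]; rule 2 [U4 -> E9]; rule 8 [Q57 AND L8 -> D54]; rule 11 [J AND K -> T9]. New: H4, E9, D54, T9.
Round 3: rule 10 [T9 AND B8 AND H4 -> M7]; rule 12 [E9 AND L8 -> Q9]. New: M7, Q9.
Round 4: rule 3 [M7 AND Q9 -> A6]; rule 5 [Q9 AND D54 -> V65]. New: A6, V65.
A6 first appears in round 4.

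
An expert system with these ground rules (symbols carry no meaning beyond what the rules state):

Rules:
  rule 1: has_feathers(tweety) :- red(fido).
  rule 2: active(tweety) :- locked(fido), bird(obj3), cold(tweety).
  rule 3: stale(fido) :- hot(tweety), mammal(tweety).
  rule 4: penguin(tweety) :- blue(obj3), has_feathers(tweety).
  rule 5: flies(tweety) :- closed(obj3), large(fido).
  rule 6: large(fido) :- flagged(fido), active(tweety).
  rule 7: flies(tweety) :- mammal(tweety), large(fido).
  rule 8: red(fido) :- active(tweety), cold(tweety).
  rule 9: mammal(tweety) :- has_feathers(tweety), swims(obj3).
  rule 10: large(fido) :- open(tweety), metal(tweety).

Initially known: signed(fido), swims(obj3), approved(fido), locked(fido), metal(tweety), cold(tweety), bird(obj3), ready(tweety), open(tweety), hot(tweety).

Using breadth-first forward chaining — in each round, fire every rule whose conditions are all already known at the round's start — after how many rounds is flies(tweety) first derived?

5

Round 1 — rule 2, rule 10, derive active(tweety), large(fido).
Round 2 — rule 8, derive red(fido).
Round 3 — rule 1, derive has_feathers(tweety).
Round 4 — rule 9, derive mammal(tweety).
Round 5 — rule 3, rule 7, derive stale(fido), flies(tweety).
flies(tweety) first appears in round 5.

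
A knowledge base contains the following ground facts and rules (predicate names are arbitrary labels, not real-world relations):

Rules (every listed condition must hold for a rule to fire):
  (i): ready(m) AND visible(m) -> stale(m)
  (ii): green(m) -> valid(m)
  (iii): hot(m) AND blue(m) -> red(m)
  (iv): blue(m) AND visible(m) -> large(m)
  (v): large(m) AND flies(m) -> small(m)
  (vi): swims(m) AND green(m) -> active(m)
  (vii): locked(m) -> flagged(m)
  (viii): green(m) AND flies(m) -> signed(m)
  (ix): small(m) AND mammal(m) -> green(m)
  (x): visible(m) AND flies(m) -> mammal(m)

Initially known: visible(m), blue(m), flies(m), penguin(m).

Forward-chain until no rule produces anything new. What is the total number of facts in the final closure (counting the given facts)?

10

Round 1: (iv) [blue(m) AND visible(m) -> large(m)]; (x) [visible(m) AND flies(m) -> mammal(m)]. Adds large(m), mammal(m).
Round 2: (v) [large(m) AND flies(m) -> small(m)]. Adds small(m).
Round 3: (ix) [small(m) AND mammal(m) -> green(m)]. Adds green(m).
Round 4: (ii) [green(m) -> valid(m)]; (viii) [green(m) AND flies(m) -> signed(m)]. Adds valid(m), signed(m).
Closure: {blue(m), flies(m), green(m), large(m), mammal(m), penguin(m), signed(m), small(m), valid(m), visible(m)} — 10 facts.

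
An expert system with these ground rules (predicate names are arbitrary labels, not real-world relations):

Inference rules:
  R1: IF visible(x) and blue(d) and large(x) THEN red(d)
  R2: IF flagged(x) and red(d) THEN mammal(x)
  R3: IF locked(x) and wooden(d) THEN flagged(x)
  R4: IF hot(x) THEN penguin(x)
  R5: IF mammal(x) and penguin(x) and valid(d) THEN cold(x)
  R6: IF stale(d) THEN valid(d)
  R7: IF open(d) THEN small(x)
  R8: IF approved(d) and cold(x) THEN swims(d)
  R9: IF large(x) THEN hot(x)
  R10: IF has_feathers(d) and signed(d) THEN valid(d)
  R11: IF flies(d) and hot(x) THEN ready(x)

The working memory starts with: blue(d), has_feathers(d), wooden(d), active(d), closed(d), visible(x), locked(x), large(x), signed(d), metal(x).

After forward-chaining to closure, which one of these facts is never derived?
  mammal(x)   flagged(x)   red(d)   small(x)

small(x)

Round 1: R1 [IF visible(x) and blue(d) and large(x) THEN red(d)]; R3 [IF locked(x) and wooden(d) THEN flagged(x)]; R9 [IF large(x) THEN hot(x)]; R10 [IF has_feathers(d) and signed(d) THEN valid(d)]. Adds red(d), flagged(x), hot(x), valid(d).
Round 2: R2 [IF flagged(x) and red(d) THEN mammal(x)]; R4 [IF hot(x) THEN penguin(x)]. Adds mammal(x), penguin(x).
Round 3: R5 [IF mammal(x) and penguin(x) and valid(d) THEN cold(x)]. Adds cold(x).
Derived: mammal(x) (round 2), flagged(x) (round 1), red(d) (round 1). small(x) never appears in any round.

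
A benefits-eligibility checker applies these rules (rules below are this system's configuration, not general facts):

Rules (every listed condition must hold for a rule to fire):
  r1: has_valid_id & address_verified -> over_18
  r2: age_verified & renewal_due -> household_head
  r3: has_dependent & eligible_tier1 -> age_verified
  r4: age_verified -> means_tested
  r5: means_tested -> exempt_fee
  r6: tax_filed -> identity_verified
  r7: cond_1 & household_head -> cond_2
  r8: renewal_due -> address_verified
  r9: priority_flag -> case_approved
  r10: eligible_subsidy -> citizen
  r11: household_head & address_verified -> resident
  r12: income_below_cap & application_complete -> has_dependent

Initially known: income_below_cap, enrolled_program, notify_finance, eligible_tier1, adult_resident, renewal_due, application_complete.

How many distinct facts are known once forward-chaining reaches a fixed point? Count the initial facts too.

Round 1: r8 [renewal_due -> address_verified]; r12 [income_below_cap & application_complete -> has_dependent]. New: address_verified, has_dependent.
Round 2: r3 [has_dependent & eligible_tier1 -> age_verified]. New: age_verified.
Round 3: r2 [age_verified & renewal_due -> household_head]; r4 [age_verified -> means_tested]. New: household_head, means_tested.
Round 4: r5 [means_tested -> exempt_fee]; r11 [household_head & address_verified -> resident]. New: exempt_fee, resident.
Closure: {address_verified, adult_resident, age_verified, application_complete, eligible_tier1, enrolled_program, exempt_fee, has_dependent, household_head, income_below_cap, means_tested, notify_finance, renewal_due, resident} — 14 facts.

14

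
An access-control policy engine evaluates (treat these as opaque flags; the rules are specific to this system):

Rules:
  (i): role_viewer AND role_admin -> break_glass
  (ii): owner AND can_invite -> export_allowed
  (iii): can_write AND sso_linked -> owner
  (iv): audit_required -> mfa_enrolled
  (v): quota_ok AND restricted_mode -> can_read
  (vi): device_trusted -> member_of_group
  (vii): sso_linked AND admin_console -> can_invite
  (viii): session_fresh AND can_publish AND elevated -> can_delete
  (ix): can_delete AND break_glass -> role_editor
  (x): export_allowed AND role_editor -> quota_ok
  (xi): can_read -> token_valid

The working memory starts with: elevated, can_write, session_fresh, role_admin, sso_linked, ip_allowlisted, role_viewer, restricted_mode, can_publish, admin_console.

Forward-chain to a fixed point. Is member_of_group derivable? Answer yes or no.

Round 1: (i) [role_viewer AND role_admin -> break_glass]; (iii) [can_write AND sso_linked -> owner]; (vii) [sso_linked AND admin_console -> can_invite]; (viii) [session_fresh AND can_publish AND elevated -> can_delete]. Adds break_glass, owner, can_invite, can_delete.
Round 2: (ii) [owner AND can_invite -> export_allowed]; (ix) [can_delete AND break_glass -> role_editor]. Adds export_allowed, role_editor.
Round 3: (x) [export_allowed AND role_editor -> quota_ok]. Adds quota_ok.
Round 4: (v) [quota_ok AND restricted_mode -> can_read]. Adds can_read.
Round 5: (xi) [can_read -> token_valid]. Adds token_valid.
Fixed point reached. member_of_group is concluded only by (vi); (vi) needs device_trusted (never derived).

no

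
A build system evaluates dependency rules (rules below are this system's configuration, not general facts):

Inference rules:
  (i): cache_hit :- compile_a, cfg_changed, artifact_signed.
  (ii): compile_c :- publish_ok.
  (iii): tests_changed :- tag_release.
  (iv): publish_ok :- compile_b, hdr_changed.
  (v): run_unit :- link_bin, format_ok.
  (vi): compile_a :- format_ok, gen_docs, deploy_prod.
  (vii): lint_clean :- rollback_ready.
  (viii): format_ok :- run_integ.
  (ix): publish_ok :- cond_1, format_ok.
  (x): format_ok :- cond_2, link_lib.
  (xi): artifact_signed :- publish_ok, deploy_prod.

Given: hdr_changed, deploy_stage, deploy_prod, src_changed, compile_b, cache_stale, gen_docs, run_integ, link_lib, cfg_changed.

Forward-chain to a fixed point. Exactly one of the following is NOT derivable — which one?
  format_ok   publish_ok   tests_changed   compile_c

Round 1 — (iv), (viii), derive publish_ok, format_ok.
Round 2 — (ii), (vi), (xi), derive compile_c, compile_a, artifact_signed.
Round 3 — (i), derive cache_hit.
Derived: format_ok (round 1), publish_ok (round 1), compile_c (round 2). tests_changed never appears in any round.

tests_changed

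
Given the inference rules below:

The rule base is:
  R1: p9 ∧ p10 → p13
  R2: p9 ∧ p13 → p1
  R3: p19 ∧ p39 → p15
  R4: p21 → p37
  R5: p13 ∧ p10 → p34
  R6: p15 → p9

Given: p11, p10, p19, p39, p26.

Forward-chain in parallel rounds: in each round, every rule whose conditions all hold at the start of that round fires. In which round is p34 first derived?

4

Round 1: R3 [p19 ∧ p39 → p15]. Adds p15.
Round 2: R6 [p15 → p9]. Adds p9.
Round 3: R1 [p9 ∧ p10 → p13]. Adds p13.
Round 4: R2 [p9 ∧ p13 → p1]; R5 [p13 ∧ p10 → p34]. Adds p1, p34.
p34 first appears in round 4.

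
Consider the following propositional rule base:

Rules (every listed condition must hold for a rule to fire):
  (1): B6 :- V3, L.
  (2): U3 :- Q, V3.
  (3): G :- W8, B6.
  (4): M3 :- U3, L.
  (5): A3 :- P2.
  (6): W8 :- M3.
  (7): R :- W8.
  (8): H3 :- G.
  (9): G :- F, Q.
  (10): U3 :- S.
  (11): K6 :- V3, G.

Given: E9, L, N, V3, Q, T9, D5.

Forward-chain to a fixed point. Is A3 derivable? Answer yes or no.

no

Round 1: (1) [B6 :- V3, L.]; (2) [U3 :- Q, V3.]. New: B6, U3.
Round 2: (4) [M3 :- U3, L.]. New: M3.
Round 3: (6) [W8 :- M3.]. New: W8.
Round 4: (3) [G :- W8, B6.]; (7) [R :- W8.]. New: G, R.
Round 5: (8) [H3 :- G.]; (11) [K6 :- V3, G.]. New: H3, K6.
Fixed point reached. A3 is concluded only by (5); (5) needs P2 (never derived).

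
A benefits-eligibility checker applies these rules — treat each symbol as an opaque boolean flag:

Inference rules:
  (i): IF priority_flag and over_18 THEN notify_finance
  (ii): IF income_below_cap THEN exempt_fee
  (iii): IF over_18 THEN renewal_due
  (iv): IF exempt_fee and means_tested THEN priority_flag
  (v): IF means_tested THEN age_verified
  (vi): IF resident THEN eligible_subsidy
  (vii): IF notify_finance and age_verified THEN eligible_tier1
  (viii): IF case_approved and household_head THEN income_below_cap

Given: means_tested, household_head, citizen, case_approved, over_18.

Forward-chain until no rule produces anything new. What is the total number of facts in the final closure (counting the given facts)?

Round 1 fires (iii), (v), (viii), giving renewal_due, age_verified, income_below_cap.
Round 2 fires (ii), giving exempt_fee.
Round 3 fires (iv), giving priority_flag.
Round 4 fires (i), giving notify_finance.
Round 5 fires (vii), giving eligible_tier1.
Closure: {age_verified, case_approved, citizen, eligible_tier1, exempt_fee, household_head, income_below_cap, means_tested, notify_finance, over_18, priority_flag, renewal_due} — 12 facts.

12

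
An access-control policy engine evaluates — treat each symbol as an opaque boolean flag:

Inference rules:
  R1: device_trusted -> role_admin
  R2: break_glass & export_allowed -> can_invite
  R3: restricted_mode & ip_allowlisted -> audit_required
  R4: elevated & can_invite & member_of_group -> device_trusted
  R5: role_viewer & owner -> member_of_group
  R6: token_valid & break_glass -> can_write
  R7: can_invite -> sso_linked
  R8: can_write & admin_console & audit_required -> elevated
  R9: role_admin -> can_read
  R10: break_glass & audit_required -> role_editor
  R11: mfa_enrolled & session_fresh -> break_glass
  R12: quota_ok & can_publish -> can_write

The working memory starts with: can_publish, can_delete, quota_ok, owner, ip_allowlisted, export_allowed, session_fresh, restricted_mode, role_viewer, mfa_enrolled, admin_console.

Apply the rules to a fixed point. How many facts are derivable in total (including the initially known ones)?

22

Round 1: R3 [restricted_mode & ip_allowlisted -> audit_required]; R5 [role_viewer & owner -> member_of_group]; R11 [mfa_enrolled & session_fresh -> break_glass]; R12 [quota_ok & can_publish -> can_write]. Adds audit_required, member_of_group, break_glass, can_write.
Round 2: R2 [break_glass & export_allowed -> can_invite]; R8 [can_write & admin_console & audit_required -> elevated]; R10 [break_glass & audit_required -> role_editor]. Adds can_invite, elevated, role_editor.
Round 3: R4 [elevated & can_invite & member_of_group -> device_trusted]; R7 [can_invite -> sso_linked]. Adds device_trusted, sso_linked.
Round 4: R1 [device_trusted -> role_admin]. Adds role_admin.
Round 5: R9 [role_admin -> can_read]. Adds can_read.
Closure: {admin_console, audit_required, break_glass, can_delete, can_invite, can_publish, can_read, can_write, device_trusted, elevated, export_allowed, ip_allowlisted, member_of_group, mfa_enrolled, owner, quota_ok, restricted_mode, role_admin, role_editor, role_viewer, session_fresh, sso_linked} — 22 facts.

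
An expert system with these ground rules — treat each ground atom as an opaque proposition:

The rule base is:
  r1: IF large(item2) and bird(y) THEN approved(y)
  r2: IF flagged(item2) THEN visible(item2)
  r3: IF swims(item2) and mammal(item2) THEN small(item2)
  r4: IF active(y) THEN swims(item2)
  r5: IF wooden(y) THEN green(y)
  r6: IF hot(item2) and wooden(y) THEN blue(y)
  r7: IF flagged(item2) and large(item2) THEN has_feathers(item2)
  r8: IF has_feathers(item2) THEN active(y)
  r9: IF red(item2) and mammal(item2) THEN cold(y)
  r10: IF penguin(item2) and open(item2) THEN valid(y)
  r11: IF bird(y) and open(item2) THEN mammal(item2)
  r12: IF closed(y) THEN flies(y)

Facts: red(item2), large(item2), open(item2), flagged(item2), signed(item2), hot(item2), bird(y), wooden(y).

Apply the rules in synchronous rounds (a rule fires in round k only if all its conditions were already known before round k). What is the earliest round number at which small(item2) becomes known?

Round 1 — r1, r2, r5, r6, r7, r11, derive approved(y), visible(item2), green(y), blue(y), has_feathers(item2), mammal(item2).
Round 2 — r8, r9, derive active(y), cold(y).
Round 3 — r4, derive swims(item2).
Round 4 — r3, derive small(item2).
small(item2) first appears in round 4.

4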